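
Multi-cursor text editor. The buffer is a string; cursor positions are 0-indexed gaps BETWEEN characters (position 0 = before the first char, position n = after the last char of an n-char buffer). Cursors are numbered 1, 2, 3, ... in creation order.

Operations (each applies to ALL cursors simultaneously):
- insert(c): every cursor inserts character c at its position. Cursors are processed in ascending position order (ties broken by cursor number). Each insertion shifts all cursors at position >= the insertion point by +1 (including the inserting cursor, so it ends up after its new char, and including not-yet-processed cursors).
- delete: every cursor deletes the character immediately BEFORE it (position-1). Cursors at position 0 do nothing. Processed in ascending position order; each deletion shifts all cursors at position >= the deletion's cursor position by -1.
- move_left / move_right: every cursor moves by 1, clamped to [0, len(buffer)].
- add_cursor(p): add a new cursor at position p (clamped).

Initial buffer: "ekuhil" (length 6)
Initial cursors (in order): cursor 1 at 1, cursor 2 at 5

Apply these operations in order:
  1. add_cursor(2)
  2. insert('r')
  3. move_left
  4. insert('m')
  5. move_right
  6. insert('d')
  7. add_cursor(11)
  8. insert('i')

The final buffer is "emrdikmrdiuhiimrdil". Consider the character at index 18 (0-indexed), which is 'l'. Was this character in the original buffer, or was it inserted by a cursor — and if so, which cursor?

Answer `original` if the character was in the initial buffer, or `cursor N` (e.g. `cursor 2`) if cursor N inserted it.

After op 1 (add_cursor(2)): buffer="ekuhil" (len 6), cursors c1@1 c3@2 c2@5, authorship ......
After op 2 (insert('r')): buffer="erkruhirl" (len 9), cursors c1@2 c3@4 c2@8, authorship .1.3...2.
After op 3 (move_left): buffer="erkruhirl" (len 9), cursors c1@1 c3@3 c2@7, authorship .1.3...2.
After op 4 (insert('m')): buffer="emrkmruhimrl" (len 12), cursors c1@2 c3@5 c2@10, authorship .11.33...22.
After op 5 (move_right): buffer="emrkmruhimrl" (len 12), cursors c1@3 c3@6 c2@11, authorship .11.33...22.
After op 6 (insert('d')): buffer="emrdkmrduhimrdl" (len 15), cursors c1@4 c3@8 c2@14, authorship .111.333...222.
After op 7 (add_cursor(11)): buffer="emrdkmrduhimrdl" (len 15), cursors c1@4 c3@8 c4@11 c2@14, authorship .111.333...222.
After op 8 (insert('i')): buffer="emrdikmrdiuhiimrdil" (len 19), cursors c1@5 c3@10 c4@14 c2@18, authorship .1111.3333...42222.
Authorship (.=original, N=cursor N): . 1 1 1 1 . 3 3 3 3 . . . 4 2 2 2 2 .
Index 18: author = original

Answer: original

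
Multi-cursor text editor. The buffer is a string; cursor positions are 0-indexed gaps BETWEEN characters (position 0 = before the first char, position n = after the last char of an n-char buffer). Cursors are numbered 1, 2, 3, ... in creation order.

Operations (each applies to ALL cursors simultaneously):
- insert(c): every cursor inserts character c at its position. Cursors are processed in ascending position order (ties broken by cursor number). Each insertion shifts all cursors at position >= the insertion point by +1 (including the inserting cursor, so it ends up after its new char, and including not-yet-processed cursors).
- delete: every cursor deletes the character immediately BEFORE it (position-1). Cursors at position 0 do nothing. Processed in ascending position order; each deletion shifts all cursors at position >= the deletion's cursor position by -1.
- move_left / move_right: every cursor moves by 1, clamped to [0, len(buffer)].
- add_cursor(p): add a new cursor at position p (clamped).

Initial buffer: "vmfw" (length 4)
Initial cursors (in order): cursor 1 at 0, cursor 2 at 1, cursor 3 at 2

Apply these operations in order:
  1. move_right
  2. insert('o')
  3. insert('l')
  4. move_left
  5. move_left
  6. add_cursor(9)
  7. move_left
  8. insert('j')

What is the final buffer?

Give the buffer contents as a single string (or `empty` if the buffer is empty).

After op 1 (move_right): buffer="vmfw" (len 4), cursors c1@1 c2@2 c3@3, authorship ....
After op 2 (insert('o')): buffer="vomofow" (len 7), cursors c1@2 c2@4 c3@6, authorship .1.2.3.
After op 3 (insert('l')): buffer="volmolfolw" (len 10), cursors c1@3 c2@6 c3@9, authorship .11.22.33.
After op 4 (move_left): buffer="volmolfolw" (len 10), cursors c1@2 c2@5 c3@8, authorship .11.22.33.
After op 5 (move_left): buffer="volmolfolw" (len 10), cursors c1@1 c2@4 c3@7, authorship .11.22.33.
After op 6 (add_cursor(9)): buffer="volmolfolw" (len 10), cursors c1@1 c2@4 c3@7 c4@9, authorship .11.22.33.
After op 7 (move_left): buffer="volmolfolw" (len 10), cursors c1@0 c2@3 c3@6 c4@8, authorship .11.22.33.
After op 8 (insert('j')): buffer="jvoljmoljfojlw" (len 14), cursors c1@1 c2@5 c3@9 c4@12, authorship 1.112.223.343.

Answer: jvoljmoljfojlw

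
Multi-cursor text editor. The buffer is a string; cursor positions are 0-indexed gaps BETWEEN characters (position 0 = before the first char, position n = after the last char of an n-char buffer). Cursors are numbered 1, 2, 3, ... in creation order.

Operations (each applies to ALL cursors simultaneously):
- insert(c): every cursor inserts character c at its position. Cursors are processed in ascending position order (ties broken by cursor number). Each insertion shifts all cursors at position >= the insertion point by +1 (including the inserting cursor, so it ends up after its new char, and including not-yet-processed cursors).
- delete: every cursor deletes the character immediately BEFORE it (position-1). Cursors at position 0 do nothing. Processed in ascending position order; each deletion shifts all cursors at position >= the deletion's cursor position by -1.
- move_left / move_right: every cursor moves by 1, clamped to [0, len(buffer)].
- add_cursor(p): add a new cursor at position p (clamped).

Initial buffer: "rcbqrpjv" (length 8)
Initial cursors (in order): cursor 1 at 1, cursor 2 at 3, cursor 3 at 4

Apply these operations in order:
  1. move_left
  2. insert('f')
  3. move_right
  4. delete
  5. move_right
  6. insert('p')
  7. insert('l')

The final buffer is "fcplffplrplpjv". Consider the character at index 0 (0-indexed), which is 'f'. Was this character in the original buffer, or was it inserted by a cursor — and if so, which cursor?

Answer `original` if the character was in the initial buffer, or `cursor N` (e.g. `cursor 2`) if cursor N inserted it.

Answer: cursor 1

Derivation:
After op 1 (move_left): buffer="rcbqrpjv" (len 8), cursors c1@0 c2@2 c3@3, authorship ........
After op 2 (insert('f')): buffer="frcfbfqrpjv" (len 11), cursors c1@1 c2@4 c3@6, authorship 1..2.3.....
After op 3 (move_right): buffer="frcfbfqrpjv" (len 11), cursors c1@2 c2@5 c3@7, authorship 1..2.3.....
After op 4 (delete): buffer="fcffrpjv" (len 8), cursors c1@1 c2@3 c3@4, authorship 1.23....
After op 5 (move_right): buffer="fcffrpjv" (len 8), cursors c1@2 c2@4 c3@5, authorship 1.23....
After op 6 (insert('p')): buffer="fcpffprppjv" (len 11), cursors c1@3 c2@6 c3@8, authorship 1.1232.3...
After op 7 (insert('l')): buffer="fcplffplrplpjv" (len 14), cursors c1@4 c2@8 c3@11, authorship 1.112322.33...
Authorship (.=original, N=cursor N): 1 . 1 1 2 3 2 2 . 3 3 . . .
Index 0: author = 1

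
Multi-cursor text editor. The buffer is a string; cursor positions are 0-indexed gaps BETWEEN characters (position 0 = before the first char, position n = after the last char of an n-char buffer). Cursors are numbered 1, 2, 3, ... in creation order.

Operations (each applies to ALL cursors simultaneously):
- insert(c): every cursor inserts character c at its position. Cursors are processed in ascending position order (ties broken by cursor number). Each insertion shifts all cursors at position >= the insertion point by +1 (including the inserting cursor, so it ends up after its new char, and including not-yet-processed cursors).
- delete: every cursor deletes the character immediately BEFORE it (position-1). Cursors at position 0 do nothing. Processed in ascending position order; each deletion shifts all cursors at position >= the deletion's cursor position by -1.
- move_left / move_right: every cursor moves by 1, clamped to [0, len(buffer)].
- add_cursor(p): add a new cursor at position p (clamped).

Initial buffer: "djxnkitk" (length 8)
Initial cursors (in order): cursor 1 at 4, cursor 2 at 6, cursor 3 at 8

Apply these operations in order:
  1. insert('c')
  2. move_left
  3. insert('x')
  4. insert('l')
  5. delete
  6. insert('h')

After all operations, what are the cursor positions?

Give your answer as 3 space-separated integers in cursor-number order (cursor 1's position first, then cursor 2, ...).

After op 1 (insert('c')): buffer="djxnckictkc" (len 11), cursors c1@5 c2@8 c3@11, authorship ....1..2..3
After op 2 (move_left): buffer="djxnckictkc" (len 11), cursors c1@4 c2@7 c3@10, authorship ....1..2..3
After op 3 (insert('x')): buffer="djxnxckixctkxc" (len 14), cursors c1@5 c2@9 c3@13, authorship ....11..22..33
After op 4 (insert('l')): buffer="djxnxlckixlctkxlc" (len 17), cursors c1@6 c2@11 c3@16, authorship ....111..222..333
After op 5 (delete): buffer="djxnxckixctkxc" (len 14), cursors c1@5 c2@9 c3@13, authorship ....11..22..33
After op 6 (insert('h')): buffer="djxnxhckixhctkxhc" (len 17), cursors c1@6 c2@11 c3@16, authorship ....111..222..333

Answer: 6 11 16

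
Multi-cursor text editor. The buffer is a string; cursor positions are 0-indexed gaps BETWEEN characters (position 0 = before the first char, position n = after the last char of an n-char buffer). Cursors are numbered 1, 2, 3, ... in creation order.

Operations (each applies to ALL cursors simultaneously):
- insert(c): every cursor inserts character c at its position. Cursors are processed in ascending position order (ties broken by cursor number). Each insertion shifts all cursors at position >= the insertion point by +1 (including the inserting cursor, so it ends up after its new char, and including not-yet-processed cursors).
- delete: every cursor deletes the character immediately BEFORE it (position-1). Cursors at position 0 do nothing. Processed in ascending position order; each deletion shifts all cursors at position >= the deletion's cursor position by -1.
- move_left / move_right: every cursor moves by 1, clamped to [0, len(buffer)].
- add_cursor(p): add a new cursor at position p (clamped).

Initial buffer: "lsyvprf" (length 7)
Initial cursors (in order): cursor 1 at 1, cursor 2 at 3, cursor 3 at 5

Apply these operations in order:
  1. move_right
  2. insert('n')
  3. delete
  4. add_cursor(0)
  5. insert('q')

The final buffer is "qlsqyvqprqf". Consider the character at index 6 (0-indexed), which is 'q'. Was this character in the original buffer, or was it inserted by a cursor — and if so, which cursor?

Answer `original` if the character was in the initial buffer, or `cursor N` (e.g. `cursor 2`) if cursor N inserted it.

Answer: cursor 2

Derivation:
After op 1 (move_right): buffer="lsyvprf" (len 7), cursors c1@2 c2@4 c3@6, authorship .......
After op 2 (insert('n')): buffer="lsnyvnprnf" (len 10), cursors c1@3 c2@6 c3@9, authorship ..1..2..3.
After op 3 (delete): buffer="lsyvprf" (len 7), cursors c1@2 c2@4 c3@6, authorship .......
After op 4 (add_cursor(0)): buffer="lsyvprf" (len 7), cursors c4@0 c1@2 c2@4 c3@6, authorship .......
After op 5 (insert('q')): buffer="qlsqyvqprqf" (len 11), cursors c4@1 c1@4 c2@7 c3@10, authorship 4..1..2..3.
Authorship (.=original, N=cursor N): 4 . . 1 . . 2 . . 3 .
Index 6: author = 2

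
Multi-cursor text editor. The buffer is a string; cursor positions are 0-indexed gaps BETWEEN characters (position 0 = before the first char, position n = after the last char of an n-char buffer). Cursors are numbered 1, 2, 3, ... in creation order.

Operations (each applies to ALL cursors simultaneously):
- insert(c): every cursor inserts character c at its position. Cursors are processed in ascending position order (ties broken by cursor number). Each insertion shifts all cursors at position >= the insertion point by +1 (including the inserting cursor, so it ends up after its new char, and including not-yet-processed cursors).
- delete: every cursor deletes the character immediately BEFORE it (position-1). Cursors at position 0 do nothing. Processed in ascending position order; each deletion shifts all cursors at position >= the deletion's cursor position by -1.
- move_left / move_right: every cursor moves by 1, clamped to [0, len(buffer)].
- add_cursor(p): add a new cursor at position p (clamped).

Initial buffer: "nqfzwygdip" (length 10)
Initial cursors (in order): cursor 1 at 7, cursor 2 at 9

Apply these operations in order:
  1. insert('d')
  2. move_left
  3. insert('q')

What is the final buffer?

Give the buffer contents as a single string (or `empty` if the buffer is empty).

Answer: nqfzwygqddiqdp

Derivation:
After op 1 (insert('d')): buffer="nqfzwygddidp" (len 12), cursors c1@8 c2@11, authorship .......1..2.
After op 2 (move_left): buffer="nqfzwygddidp" (len 12), cursors c1@7 c2@10, authorship .......1..2.
After op 3 (insert('q')): buffer="nqfzwygqddiqdp" (len 14), cursors c1@8 c2@12, authorship .......11..22.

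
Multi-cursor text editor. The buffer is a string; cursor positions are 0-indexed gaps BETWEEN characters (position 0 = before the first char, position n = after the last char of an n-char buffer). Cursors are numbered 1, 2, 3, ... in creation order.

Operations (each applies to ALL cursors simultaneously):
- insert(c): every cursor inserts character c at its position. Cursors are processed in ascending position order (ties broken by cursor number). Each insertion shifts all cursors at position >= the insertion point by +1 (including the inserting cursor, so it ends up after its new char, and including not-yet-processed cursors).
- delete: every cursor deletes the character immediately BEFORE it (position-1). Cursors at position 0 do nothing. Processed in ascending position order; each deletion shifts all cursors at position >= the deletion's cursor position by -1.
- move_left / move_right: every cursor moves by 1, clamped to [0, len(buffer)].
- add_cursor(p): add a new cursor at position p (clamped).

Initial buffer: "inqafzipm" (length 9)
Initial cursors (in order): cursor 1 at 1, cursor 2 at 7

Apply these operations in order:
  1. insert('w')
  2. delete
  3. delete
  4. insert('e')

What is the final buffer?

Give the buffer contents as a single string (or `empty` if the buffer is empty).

After op 1 (insert('w')): buffer="iwnqafziwpm" (len 11), cursors c1@2 c2@9, authorship .1......2..
After op 2 (delete): buffer="inqafzipm" (len 9), cursors c1@1 c2@7, authorship .........
After op 3 (delete): buffer="nqafzpm" (len 7), cursors c1@0 c2@5, authorship .......
After op 4 (insert('e')): buffer="enqafzepm" (len 9), cursors c1@1 c2@7, authorship 1.....2..

Answer: enqafzepm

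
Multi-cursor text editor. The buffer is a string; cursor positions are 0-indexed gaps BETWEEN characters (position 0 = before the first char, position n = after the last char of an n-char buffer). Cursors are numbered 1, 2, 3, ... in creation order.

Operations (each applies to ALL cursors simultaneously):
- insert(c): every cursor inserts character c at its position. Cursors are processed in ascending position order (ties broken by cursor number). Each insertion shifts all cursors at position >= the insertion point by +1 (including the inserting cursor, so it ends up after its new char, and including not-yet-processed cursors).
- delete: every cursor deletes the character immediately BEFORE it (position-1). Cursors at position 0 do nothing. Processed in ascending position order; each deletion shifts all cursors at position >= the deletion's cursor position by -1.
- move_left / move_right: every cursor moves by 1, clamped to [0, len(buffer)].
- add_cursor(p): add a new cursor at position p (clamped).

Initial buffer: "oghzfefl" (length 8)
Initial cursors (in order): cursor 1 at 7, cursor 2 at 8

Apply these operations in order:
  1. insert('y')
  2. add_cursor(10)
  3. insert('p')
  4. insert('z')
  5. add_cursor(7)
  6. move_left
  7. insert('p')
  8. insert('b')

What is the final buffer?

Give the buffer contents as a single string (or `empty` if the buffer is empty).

After op 1 (insert('y')): buffer="oghzfefyly" (len 10), cursors c1@8 c2@10, authorship .......1.2
After op 2 (add_cursor(10)): buffer="oghzfefyly" (len 10), cursors c1@8 c2@10 c3@10, authorship .......1.2
After op 3 (insert('p')): buffer="oghzfefyplypp" (len 13), cursors c1@9 c2@13 c3@13, authorship .......11.223
After op 4 (insert('z')): buffer="oghzfefypzlyppzz" (len 16), cursors c1@10 c2@16 c3@16, authorship .......111.22323
After op 5 (add_cursor(7)): buffer="oghzfefypzlyppzz" (len 16), cursors c4@7 c1@10 c2@16 c3@16, authorship .......111.22323
After op 6 (move_left): buffer="oghzfefypzlyppzz" (len 16), cursors c4@6 c1@9 c2@15 c3@15, authorship .......111.22323
After op 7 (insert('p')): buffer="oghzfepfyppzlyppzppz" (len 20), cursors c4@7 c1@11 c2@19 c3@19, authorship ......4.1111.2232233
After op 8 (insert('b')): buffer="oghzfepbfyppbzlyppzppbbz" (len 24), cursors c4@8 c1@13 c2@23 c3@23, authorship ......44.11111.223223233

Answer: oghzfepbfyppbzlyppzppbbz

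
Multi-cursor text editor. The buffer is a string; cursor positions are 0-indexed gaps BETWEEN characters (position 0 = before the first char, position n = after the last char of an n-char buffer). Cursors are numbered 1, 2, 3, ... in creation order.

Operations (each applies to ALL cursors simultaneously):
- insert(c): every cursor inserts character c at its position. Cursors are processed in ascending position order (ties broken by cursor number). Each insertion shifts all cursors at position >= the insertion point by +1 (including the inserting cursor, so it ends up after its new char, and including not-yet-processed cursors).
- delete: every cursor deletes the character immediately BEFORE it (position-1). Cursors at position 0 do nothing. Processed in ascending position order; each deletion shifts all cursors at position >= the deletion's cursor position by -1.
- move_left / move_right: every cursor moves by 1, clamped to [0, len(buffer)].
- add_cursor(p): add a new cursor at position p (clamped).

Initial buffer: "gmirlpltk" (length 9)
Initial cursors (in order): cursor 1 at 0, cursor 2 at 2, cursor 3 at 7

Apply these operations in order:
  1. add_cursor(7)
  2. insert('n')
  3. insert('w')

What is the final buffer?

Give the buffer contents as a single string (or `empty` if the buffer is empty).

Answer: nwgmnwirlplnnwwtk

Derivation:
After op 1 (add_cursor(7)): buffer="gmirlpltk" (len 9), cursors c1@0 c2@2 c3@7 c4@7, authorship .........
After op 2 (insert('n')): buffer="ngmnirlplnntk" (len 13), cursors c1@1 c2@4 c3@11 c4@11, authorship 1..2.....34..
After op 3 (insert('w')): buffer="nwgmnwirlplnnwwtk" (len 17), cursors c1@2 c2@6 c3@15 c4@15, authorship 11..22.....3434..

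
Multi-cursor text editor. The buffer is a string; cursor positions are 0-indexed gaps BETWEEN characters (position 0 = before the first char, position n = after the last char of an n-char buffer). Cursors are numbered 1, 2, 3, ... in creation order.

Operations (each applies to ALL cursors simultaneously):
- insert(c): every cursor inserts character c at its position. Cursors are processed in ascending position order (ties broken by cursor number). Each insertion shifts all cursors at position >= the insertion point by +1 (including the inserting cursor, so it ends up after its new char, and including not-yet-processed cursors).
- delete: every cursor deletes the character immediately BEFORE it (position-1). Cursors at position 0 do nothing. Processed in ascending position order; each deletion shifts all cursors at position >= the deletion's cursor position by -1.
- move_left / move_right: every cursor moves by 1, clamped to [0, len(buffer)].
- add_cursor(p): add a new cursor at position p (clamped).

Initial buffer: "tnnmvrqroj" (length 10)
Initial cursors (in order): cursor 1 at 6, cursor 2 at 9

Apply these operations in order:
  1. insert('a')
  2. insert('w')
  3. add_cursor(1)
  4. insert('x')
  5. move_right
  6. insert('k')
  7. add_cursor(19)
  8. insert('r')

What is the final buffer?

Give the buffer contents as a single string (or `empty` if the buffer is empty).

After op 1 (insert('a')): buffer="tnnmvraqroaj" (len 12), cursors c1@7 c2@11, authorship ......1...2.
After op 2 (insert('w')): buffer="tnnmvrawqroawj" (len 14), cursors c1@8 c2@13, authorship ......11...22.
After op 3 (add_cursor(1)): buffer="tnnmvrawqroawj" (len 14), cursors c3@1 c1@8 c2@13, authorship ......11...22.
After op 4 (insert('x')): buffer="txnnmvrawxqroawxj" (len 17), cursors c3@2 c1@10 c2@16, authorship .3.....111...222.
After op 5 (move_right): buffer="txnnmvrawxqroawxj" (len 17), cursors c3@3 c1@11 c2@17, authorship .3.....111...222.
After op 6 (insert('k')): buffer="txnknmvrawxqkroawxjk" (len 20), cursors c3@4 c1@13 c2@20, authorship .3.3....111.1..222.2
After op 7 (add_cursor(19)): buffer="txnknmvrawxqkroawxjk" (len 20), cursors c3@4 c1@13 c4@19 c2@20, authorship .3.3....111.1..222.2
After op 8 (insert('r')): buffer="txnkrnmvrawxqkrroawxjrkr" (len 24), cursors c3@5 c1@15 c4@22 c2@24, authorship .3.33....111.11..222.422

Answer: txnkrnmvrawxqkrroawxjrkr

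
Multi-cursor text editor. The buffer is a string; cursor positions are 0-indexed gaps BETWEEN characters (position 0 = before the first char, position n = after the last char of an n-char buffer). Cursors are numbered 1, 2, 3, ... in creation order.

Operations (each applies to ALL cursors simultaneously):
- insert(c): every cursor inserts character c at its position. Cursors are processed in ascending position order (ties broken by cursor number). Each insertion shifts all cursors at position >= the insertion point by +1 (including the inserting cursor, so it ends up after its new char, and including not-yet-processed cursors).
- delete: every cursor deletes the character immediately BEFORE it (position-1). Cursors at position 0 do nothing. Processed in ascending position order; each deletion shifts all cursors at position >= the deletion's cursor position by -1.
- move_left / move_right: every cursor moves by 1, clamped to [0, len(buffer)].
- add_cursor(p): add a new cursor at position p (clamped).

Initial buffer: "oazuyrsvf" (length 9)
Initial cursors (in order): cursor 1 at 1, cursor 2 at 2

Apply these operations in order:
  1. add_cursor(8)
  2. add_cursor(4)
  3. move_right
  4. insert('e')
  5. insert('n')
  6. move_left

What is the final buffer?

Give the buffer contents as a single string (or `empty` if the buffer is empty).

Answer: oaenzenuyenrsvfen

Derivation:
After op 1 (add_cursor(8)): buffer="oazuyrsvf" (len 9), cursors c1@1 c2@2 c3@8, authorship .........
After op 2 (add_cursor(4)): buffer="oazuyrsvf" (len 9), cursors c1@1 c2@2 c4@4 c3@8, authorship .........
After op 3 (move_right): buffer="oazuyrsvf" (len 9), cursors c1@2 c2@3 c4@5 c3@9, authorship .........
After op 4 (insert('e')): buffer="oaezeuyersvfe" (len 13), cursors c1@3 c2@5 c4@8 c3@13, authorship ..1.2..4....3
After op 5 (insert('n')): buffer="oaenzenuyenrsvfen" (len 17), cursors c1@4 c2@7 c4@11 c3@17, authorship ..11.22..44....33
After op 6 (move_left): buffer="oaenzenuyenrsvfen" (len 17), cursors c1@3 c2@6 c4@10 c3@16, authorship ..11.22..44....33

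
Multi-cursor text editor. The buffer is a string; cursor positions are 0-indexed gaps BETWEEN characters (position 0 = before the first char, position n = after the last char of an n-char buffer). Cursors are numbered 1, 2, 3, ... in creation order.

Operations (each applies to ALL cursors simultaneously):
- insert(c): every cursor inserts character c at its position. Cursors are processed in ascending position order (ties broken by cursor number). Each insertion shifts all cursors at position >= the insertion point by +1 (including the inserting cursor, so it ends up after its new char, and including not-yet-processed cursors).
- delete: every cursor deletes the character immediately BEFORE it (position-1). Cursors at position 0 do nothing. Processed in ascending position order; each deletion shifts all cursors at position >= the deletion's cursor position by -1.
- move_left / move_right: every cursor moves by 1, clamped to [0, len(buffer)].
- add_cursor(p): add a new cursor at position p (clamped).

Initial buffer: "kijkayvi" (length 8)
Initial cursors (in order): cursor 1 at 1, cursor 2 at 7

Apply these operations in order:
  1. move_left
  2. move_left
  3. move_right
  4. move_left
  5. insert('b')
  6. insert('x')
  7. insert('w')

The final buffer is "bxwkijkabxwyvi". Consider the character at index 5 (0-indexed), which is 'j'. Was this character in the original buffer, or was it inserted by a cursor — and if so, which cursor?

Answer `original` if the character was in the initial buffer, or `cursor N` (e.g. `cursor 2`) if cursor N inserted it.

Answer: original

Derivation:
After op 1 (move_left): buffer="kijkayvi" (len 8), cursors c1@0 c2@6, authorship ........
After op 2 (move_left): buffer="kijkayvi" (len 8), cursors c1@0 c2@5, authorship ........
After op 3 (move_right): buffer="kijkayvi" (len 8), cursors c1@1 c2@6, authorship ........
After op 4 (move_left): buffer="kijkayvi" (len 8), cursors c1@0 c2@5, authorship ........
After op 5 (insert('b')): buffer="bkijkabyvi" (len 10), cursors c1@1 c2@7, authorship 1.....2...
After op 6 (insert('x')): buffer="bxkijkabxyvi" (len 12), cursors c1@2 c2@9, authorship 11.....22...
After op 7 (insert('w')): buffer="bxwkijkabxwyvi" (len 14), cursors c1@3 c2@11, authorship 111.....222...
Authorship (.=original, N=cursor N): 1 1 1 . . . . . 2 2 2 . . .
Index 5: author = original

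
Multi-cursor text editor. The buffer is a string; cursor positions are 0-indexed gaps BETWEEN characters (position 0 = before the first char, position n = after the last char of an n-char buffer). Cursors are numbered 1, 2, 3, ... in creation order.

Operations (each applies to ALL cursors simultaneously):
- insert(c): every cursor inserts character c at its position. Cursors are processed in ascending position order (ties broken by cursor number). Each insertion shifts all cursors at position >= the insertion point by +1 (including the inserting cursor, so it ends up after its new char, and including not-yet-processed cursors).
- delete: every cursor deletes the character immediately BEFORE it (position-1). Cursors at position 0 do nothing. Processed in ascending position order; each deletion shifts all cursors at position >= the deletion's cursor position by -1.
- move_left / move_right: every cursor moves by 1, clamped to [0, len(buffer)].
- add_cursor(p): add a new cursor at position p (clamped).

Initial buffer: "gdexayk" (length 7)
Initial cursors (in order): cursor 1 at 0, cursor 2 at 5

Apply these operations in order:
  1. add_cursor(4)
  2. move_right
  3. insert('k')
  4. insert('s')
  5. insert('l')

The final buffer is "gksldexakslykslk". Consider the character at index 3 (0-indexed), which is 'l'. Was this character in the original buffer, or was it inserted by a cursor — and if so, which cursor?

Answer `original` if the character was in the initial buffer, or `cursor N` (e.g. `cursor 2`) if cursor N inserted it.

Answer: cursor 1

Derivation:
After op 1 (add_cursor(4)): buffer="gdexayk" (len 7), cursors c1@0 c3@4 c2@5, authorship .......
After op 2 (move_right): buffer="gdexayk" (len 7), cursors c1@1 c3@5 c2@6, authorship .......
After op 3 (insert('k')): buffer="gkdexakykk" (len 10), cursors c1@2 c3@7 c2@9, authorship .1....3.2.
After op 4 (insert('s')): buffer="gksdexaksyksk" (len 13), cursors c1@3 c3@9 c2@12, authorship .11....33.22.
After op 5 (insert('l')): buffer="gksldexakslykslk" (len 16), cursors c1@4 c3@11 c2@15, authorship .111....333.222.
Authorship (.=original, N=cursor N): . 1 1 1 . . . . 3 3 3 . 2 2 2 .
Index 3: author = 1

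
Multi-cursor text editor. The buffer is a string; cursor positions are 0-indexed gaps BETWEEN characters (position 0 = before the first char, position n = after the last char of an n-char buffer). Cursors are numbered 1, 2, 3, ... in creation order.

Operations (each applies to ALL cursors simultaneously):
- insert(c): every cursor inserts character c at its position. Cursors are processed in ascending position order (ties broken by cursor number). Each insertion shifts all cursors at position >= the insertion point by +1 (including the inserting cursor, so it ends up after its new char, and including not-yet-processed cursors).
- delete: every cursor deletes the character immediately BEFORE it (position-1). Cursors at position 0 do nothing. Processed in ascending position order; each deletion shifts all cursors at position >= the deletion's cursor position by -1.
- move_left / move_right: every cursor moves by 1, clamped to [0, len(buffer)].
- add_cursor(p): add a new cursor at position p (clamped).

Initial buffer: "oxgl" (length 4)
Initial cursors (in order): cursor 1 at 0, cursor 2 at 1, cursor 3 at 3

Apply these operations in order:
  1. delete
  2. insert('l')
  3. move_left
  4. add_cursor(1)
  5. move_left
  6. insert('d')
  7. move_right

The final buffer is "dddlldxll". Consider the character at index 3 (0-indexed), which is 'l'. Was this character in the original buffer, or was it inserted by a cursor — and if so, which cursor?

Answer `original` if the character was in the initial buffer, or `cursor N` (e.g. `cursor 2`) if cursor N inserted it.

After op 1 (delete): buffer="xl" (len 2), cursors c1@0 c2@0 c3@1, authorship ..
After op 2 (insert('l')): buffer="llxll" (len 5), cursors c1@2 c2@2 c3@4, authorship 12.3.
After op 3 (move_left): buffer="llxll" (len 5), cursors c1@1 c2@1 c3@3, authorship 12.3.
After op 4 (add_cursor(1)): buffer="llxll" (len 5), cursors c1@1 c2@1 c4@1 c3@3, authorship 12.3.
After op 5 (move_left): buffer="llxll" (len 5), cursors c1@0 c2@0 c4@0 c3@2, authorship 12.3.
After op 6 (insert('d')): buffer="dddlldxll" (len 9), cursors c1@3 c2@3 c4@3 c3@6, authorship 124123.3.
After op 7 (move_right): buffer="dddlldxll" (len 9), cursors c1@4 c2@4 c4@4 c3@7, authorship 124123.3.
Authorship (.=original, N=cursor N): 1 2 4 1 2 3 . 3 .
Index 3: author = 1

Answer: cursor 1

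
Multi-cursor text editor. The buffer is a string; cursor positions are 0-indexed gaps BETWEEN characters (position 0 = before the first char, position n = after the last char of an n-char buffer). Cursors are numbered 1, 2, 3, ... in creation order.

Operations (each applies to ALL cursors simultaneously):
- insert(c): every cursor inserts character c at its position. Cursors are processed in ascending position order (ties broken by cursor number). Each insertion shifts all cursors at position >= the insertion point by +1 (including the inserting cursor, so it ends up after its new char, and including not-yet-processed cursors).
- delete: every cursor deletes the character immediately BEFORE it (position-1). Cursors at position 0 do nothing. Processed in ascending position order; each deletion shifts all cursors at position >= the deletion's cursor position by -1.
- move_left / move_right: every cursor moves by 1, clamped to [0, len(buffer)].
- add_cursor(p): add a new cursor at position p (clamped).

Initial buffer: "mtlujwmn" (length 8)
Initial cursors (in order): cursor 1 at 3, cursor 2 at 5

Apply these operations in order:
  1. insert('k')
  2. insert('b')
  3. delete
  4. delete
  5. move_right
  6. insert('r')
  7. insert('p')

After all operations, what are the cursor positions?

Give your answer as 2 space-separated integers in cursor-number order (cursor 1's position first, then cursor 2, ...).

Answer: 6 10

Derivation:
After op 1 (insert('k')): buffer="mtlkujkwmn" (len 10), cursors c1@4 c2@7, authorship ...1..2...
After op 2 (insert('b')): buffer="mtlkbujkbwmn" (len 12), cursors c1@5 c2@9, authorship ...11..22...
After op 3 (delete): buffer="mtlkujkwmn" (len 10), cursors c1@4 c2@7, authorship ...1..2...
After op 4 (delete): buffer="mtlujwmn" (len 8), cursors c1@3 c2@5, authorship ........
After op 5 (move_right): buffer="mtlujwmn" (len 8), cursors c1@4 c2@6, authorship ........
After op 6 (insert('r')): buffer="mtlurjwrmn" (len 10), cursors c1@5 c2@8, authorship ....1..2..
After op 7 (insert('p')): buffer="mtlurpjwrpmn" (len 12), cursors c1@6 c2@10, authorship ....11..22..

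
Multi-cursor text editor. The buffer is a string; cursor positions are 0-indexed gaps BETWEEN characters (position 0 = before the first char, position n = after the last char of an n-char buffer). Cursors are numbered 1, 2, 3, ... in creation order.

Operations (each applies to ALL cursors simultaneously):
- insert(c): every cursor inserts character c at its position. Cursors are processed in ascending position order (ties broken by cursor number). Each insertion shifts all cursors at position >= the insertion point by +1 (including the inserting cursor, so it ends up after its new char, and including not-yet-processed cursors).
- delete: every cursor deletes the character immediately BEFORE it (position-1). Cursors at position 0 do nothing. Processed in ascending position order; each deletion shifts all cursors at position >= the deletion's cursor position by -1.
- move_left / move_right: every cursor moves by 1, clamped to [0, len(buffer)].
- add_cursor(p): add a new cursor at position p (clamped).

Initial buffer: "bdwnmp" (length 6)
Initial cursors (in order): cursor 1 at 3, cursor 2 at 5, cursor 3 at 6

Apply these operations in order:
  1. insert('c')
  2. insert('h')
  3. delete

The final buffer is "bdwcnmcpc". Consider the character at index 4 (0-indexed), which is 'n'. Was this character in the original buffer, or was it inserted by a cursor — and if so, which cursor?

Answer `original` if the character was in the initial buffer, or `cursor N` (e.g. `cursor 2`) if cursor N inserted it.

After op 1 (insert('c')): buffer="bdwcnmcpc" (len 9), cursors c1@4 c2@7 c3@9, authorship ...1..2.3
After op 2 (insert('h')): buffer="bdwchnmchpch" (len 12), cursors c1@5 c2@9 c3@12, authorship ...11..22.33
After op 3 (delete): buffer="bdwcnmcpc" (len 9), cursors c1@4 c2@7 c3@9, authorship ...1..2.3
Authorship (.=original, N=cursor N): . . . 1 . . 2 . 3
Index 4: author = original

Answer: original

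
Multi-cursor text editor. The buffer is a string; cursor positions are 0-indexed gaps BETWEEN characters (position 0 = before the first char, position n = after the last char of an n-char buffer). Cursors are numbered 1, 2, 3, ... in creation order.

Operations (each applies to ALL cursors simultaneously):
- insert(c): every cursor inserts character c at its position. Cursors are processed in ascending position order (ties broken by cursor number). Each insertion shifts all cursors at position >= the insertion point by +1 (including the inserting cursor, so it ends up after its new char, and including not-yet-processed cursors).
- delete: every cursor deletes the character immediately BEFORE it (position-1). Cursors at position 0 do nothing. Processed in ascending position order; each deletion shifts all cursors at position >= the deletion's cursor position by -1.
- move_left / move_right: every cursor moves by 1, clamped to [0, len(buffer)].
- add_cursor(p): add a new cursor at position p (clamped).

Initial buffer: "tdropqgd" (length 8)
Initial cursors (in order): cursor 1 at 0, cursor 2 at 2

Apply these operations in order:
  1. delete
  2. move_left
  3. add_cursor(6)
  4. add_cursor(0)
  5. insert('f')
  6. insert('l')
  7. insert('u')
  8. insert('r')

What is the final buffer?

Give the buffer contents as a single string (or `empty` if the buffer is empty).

Answer: fffllluuurrrtropqgflurd

Derivation:
After op 1 (delete): buffer="tropqgd" (len 7), cursors c1@0 c2@1, authorship .......
After op 2 (move_left): buffer="tropqgd" (len 7), cursors c1@0 c2@0, authorship .......
After op 3 (add_cursor(6)): buffer="tropqgd" (len 7), cursors c1@0 c2@0 c3@6, authorship .......
After op 4 (add_cursor(0)): buffer="tropqgd" (len 7), cursors c1@0 c2@0 c4@0 c3@6, authorship .......
After op 5 (insert('f')): buffer="ffftropqgfd" (len 11), cursors c1@3 c2@3 c4@3 c3@10, authorship 124......3.
After op 6 (insert('l')): buffer="fffllltropqgfld" (len 15), cursors c1@6 c2@6 c4@6 c3@14, authorship 124124......33.
After op 7 (insert('u')): buffer="fffllluuutropqgflud" (len 19), cursors c1@9 c2@9 c4@9 c3@18, authorship 124124124......333.
After op 8 (insert('r')): buffer="fffllluuurrrtropqgflurd" (len 23), cursors c1@12 c2@12 c4@12 c3@22, authorship 124124124124......3333.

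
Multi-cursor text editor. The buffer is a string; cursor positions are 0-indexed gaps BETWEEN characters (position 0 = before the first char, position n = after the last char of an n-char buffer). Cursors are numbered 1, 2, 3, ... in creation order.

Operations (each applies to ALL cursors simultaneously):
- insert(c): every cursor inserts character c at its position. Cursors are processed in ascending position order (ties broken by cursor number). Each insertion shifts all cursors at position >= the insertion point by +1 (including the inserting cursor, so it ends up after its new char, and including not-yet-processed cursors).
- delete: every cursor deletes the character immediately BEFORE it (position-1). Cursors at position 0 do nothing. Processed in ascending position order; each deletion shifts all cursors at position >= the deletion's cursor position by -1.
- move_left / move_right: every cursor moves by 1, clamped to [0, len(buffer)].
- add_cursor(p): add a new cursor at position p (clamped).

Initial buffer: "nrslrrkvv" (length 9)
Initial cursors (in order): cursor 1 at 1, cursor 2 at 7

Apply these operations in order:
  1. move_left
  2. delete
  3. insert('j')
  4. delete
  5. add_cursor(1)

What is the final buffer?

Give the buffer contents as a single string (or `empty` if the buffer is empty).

After op 1 (move_left): buffer="nrslrrkvv" (len 9), cursors c1@0 c2@6, authorship .........
After op 2 (delete): buffer="nrslrkvv" (len 8), cursors c1@0 c2@5, authorship ........
After op 3 (insert('j')): buffer="jnrslrjkvv" (len 10), cursors c1@1 c2@7, authorship 1.....2...
After op 4 (delete): buffer="nrslrkvv" (len 8), cursors c1@0 c2@5, authorship ........
After op 5 (add_cursor(1)): buffer="nrslrkvv" (len 8), cursors c1@0 c3@1 c2@5, authorship ........

Answer: nrslrkvv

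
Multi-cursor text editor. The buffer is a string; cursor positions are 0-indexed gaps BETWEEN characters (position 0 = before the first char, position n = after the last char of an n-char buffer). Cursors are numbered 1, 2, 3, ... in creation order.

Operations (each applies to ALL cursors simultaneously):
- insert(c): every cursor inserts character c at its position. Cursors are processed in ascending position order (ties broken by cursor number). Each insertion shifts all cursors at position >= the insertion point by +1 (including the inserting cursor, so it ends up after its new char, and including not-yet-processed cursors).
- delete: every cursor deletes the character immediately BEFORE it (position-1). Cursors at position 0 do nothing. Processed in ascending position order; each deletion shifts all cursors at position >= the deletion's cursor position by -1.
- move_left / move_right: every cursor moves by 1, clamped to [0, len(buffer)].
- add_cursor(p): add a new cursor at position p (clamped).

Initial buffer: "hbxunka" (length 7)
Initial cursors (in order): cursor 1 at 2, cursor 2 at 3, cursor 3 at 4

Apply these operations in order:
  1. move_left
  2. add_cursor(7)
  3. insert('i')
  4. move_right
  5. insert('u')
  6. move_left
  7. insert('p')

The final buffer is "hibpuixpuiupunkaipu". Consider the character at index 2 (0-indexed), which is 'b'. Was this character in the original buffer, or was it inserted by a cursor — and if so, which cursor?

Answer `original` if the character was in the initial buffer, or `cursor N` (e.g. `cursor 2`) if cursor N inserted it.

Answer: original

Derivation:
After op 1 (move_left): buffer="hbxunka" (len 7), cursors c1@1 c2@2 c3@3, authorship .......
After op 2 (add_cursor(7)): buffer="hbxunka" (len 7), cursors c1@1 c2@2 c3@3 c4@7, authorship .......
After op 3 (insert('i')): buffer="hibixiunkai" (len 11), cursors c1@2 c2@4 c3@6 c4@11, authorship .1.2.3....4
After op 4 (move_right): buffer="hibixiunkai" (len 11), cursors c1@3 c2@5 c3@7 c4@11, authorship .1.2.3....4
After op 5 (insert('u')): buffer="hibuixuiuunkaiu" (len 15), cursors c1@4 c2@7 c3@10 c4@15, authorship .1.12.23.3...44
After op 6 (move_left): buffer="hibuixuiuunkaiu" (len 15), cursors c1@3 c2@6 c3@9 c4@14, authorship .1.12.23.3...44
After op 7 (insert('p')): buffer="hibpuixpuiupunkaipu" (len 19), cursors c1@4 c2@8 c3@12 c4@18, authorship .1.112.223.33...444
Authorship (.=original, N=cursor N): . 1 . 1 1 2 . 2 2 3 . 3 3 . . . 4 4 4
Index 2: author = original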